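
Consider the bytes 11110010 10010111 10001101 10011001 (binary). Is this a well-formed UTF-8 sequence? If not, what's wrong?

valid

Leading byte 0xF2 = 11110010 → 4-byte form.
Continuation bytes 0x97=10010111, 0x8D=10001101, 0x99=10011001 all match 10xxxxxx.
Decoded value 0x97359 is ≥ 0x10000 (shortest form) and not a surrogate.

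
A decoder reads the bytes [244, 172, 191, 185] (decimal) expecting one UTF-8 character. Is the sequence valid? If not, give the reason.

invalid (encodes a value above U+10FFFF)

Leading byte 0xF4 = 11110100 → 4-byte form.
Payload = 0x12CFF9, which exceeds U+10FFFF, the maximum Unicode code point. (Leading bytes F5–FF, or F4 followed by ≥ 0x90, are invalid.)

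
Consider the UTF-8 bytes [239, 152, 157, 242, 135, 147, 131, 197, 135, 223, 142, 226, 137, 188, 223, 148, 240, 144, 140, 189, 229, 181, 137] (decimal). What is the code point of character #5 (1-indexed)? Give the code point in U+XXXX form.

Offset 0: leading byte 0xEF = 11101111 → 3-byte char #1 = EF 98 9D.
Offset 3: leading byte 0xF2 = 11110010 → 4-byte char #2 = F2 87 93 83.
Offset 7: leading byte 0xC5 = 11000101 → 2-byte char #3 = C5 87.
Offset 9: leading byte 0xDF = 11011111 → 2-byte char #4 = DF 8E.
Offset 11: leading byte 0xE2 = 11100010 → 3-byte char #5 = E2 89 BC.
Leading byte 0xE2 = 11100010 matches 1110xxxx → 3-byte sequence.
Byte 1: 0xE2 = 11100010, payload 0010 (4 bits).
Byte 2: 0x89 = 10001001 (10xxxxxx ✓), payload 001001.
Byte 3: 0xBC = 10111100 (10xxxxxx ✓), payload 111100.
Concatenate: 0010001001111100 = 0x227C (16 bits → U+227C).

U+227C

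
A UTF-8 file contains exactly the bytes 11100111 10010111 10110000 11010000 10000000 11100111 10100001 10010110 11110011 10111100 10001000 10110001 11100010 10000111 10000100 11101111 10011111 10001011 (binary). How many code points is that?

Byte at offset 0: 0xE7 = 11100111 → 3-byte char (#1). Advance 3.
Byte at offset 3: 0xD0 = 11010000 → 2-byte char (#2). Advance 2.
Byte at offset 5: 0xE7 = 11100111 → 3-byte char (#3). Advance 3.
Byte at offset 8: 0xF3 = 11110011 → 4-byte char (#4). Advance 4.
Byte at offset 12: 0xE2 = 11100010 → 3-byte char (#5). Advance 3.
Byte at offset 15: 0xEF = 11101111 → 3-byte char (#6). Advance 3.
Reached end at offset 18 after 6 code points.

6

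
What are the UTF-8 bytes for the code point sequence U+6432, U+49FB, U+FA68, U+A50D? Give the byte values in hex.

U+6432: 3-byte form → E6 90 B2.
U+49FB: 3-byte form → E4 A7 BB.
U+FA68: 3-byte form → EF A9 A8.
U+A50D: 3-byte form → EA 94 8D.
Concatenated (12 bytes): E6 90 B2 E4 A7 BB EF A9 A8 EA 94 8D.

E6 90 B2 E4 A7 BB EF A9 A8 EA 94 8D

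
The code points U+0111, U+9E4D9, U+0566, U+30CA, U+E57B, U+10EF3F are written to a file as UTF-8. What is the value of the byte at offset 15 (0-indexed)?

U+0111 → 2-byte form C4 91 at offsets 0–1.
U+9E4D9 → 4-byte form F2 9E 93 99 at offsets 2–5.
U+0566 → 2-byte form D5 A6 at offsets 6–7.
U+30CA → 3-byte form E3 83 8A at offsets 8–10.
U+E57B → 3-byte form EE 95 BB at offsets 11–13.
U+10EF3F → 4-byte form F4 8E BC BF at offsets 14–17.
Offset 15 falls in char 6's range; it's byte 2 of F4 8E BC BF = 0x8E.

0x8E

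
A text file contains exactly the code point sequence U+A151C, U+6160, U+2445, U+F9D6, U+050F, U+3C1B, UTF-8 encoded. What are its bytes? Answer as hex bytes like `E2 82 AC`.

F2 A1 94 9C E6 85 A0 E2 91 85 EF A7 96 D4 8F E3 B0 9B

U+A151C: 4-byte form → F2 A1 94 9C.
U+6160: 3-byte form → E6 85 A0.
U+2445: 3-byte form → E2 91 85.
U+F9D6: 3-byte form → EF A7 96.
U+050F: 2-byte form → D4 8F.
U+3C1B: 3-byte form → E3 B0 9B.
Concatenated (18 bytes): F2 A1 94 9C E6 85 A0 E2 91 85 EF A7 96 D4 8F E3 B0 9B.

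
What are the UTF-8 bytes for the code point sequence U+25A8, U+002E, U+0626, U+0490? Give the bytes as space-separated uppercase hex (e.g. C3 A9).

E2 96 A8 2E D8 A6 D2 90

U+25A8: 3-byte form → E2 96 A8.
U+002E: 1-byte form → 2E.
U+0626: 2-byte form → D8 A6.
U+0490: 2-byte form → D2 90.
Concatenated (8 bytes): E2 96 A8 2E D8 A6 D2 90.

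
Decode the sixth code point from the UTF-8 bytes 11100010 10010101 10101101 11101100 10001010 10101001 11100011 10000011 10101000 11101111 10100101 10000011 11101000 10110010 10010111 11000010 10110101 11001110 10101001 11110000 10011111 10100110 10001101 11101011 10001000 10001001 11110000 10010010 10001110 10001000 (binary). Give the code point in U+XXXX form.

Offset 0: leading byte 0xE2 = 11100010 → 3-byte char #1 = E2 95 AD.
Offset 3: leading byte 0xEC = 11101100 → 3-byte char #2 = EC 8A A9.
Offset 6: leading byte 0xE3 = 11100011 → 3-byte char #3 = E3 83 A8.
Offset 9: leading byte 0xEF = 11101111 → 3-byte char #4 = EF A5 83.
Offset 12: leading byte 0xE8 = 11101000 → 3-byte char #5 = E8 B2 97.
Offset 15: leading byte 0xC2 = 11000010 → 2-byte char #6 = C2 B5.
Leading byte 0xC2 = 11000010 matches 110xxxxx → 2-byte sequence.
Byte 1: 0xC2 = 11000010, payload 00010 (5 bits).
Byte 2: 0xB5 = 10110101 (10xxxxxx ✓), payload 110101.
Concatenate: 00010110101 = 0xB5 (11 bits → U+00B5).

U+00B5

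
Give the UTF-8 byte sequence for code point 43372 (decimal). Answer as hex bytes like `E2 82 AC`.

EA A5 AC

U+A96C = 0xA96C = 43372 decimal. In range U+0800–U+FFFF → 3-byte form: 1110xxxx 10xxxxxx 10xxxxxx.
Binary (16 bits): 1010100101101100.
Split 4+6+6: 1010 | 100101 | 101100.
Byte 1: 11101010 = 0xEA.
Byte 2: 10100101 = 0xA5.
Byte 3: 10101100 = 0xAC.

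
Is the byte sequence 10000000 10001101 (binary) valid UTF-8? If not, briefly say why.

Byte 0x80 = 10000000 has the form 10xxxxxx — a continuation byte — but there is no preceding leading byte.

invalid (continuation byte with no leading byte)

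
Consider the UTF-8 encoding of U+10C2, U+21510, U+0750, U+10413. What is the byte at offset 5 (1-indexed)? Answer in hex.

0xA1

1-indexed offset 5 is 0-indexed offset 4.
U+10C2 → 3-byte form E1 83 82 at offsets 0–2.
U+21510 → 4-byte form F0 A1 94 90 at offsets 3–6.
Offset 4 falls in char 2's range; it's byte 2 of F0 A1 94 90 = 0xA1.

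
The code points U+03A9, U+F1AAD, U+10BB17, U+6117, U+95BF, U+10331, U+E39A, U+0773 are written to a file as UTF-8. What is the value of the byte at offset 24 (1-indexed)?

1-indexed offset 24 is 0-indexed offset 23.
U+03A9 → 2-byte form CE A9 at offsets 0–1.
U+F1AAD → 4-byte form F3 B1 AA AD at offsets 2–5.
U+10BB17 → 4-byte form F4 8B AC 97 at offsets 6–9.
U+6117 → 3-byte form E6 84 97 at offsets 10–12.
U+95BF → 3-byte form E9 96 BF at offsets 13–15.
U+10331 → 4-byte form F0 90 8C B1 at offsets 16–19.
U+E39A → 3-byte form EE 8E 9A at offsets 20–22.
U+0773 → 2-byte form DD B3 at offsets 23–24.
Offset 23 falls in char 8's range; it's byte 1 of DD B3 = 0xDD.

0xDD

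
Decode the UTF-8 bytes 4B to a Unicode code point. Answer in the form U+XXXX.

U+004B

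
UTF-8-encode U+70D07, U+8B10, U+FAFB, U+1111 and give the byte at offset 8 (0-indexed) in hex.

U+70D07 → 4-byte form F1 B0 B4 87 at offsets 0–3.
U+8B10 → 3-byte form E8 AC 90 at offsets 4–6.
U+FAFB → 3-byte form EF AB BB at offsets 7–9.
Offset 8 falls in char 3's range; it's byte 2 of EF AB BB = 0xAB.

0xAB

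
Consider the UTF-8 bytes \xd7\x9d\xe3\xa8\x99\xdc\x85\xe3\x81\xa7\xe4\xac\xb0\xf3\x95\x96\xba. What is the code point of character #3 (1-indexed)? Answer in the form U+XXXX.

U+0705

Offset 0: leading byte 0xD7 = 11010111 → 2-byte char #1 = D7 9D.
Offset 2: leading byte 0xE3 = 11100011 → 3-byte char #2 = E3 A8 99.
Offset 5: leading byte 0xDC = 11011100 → 2-byte char #3 = DC 85.
Leading byte 0xDC = 11011100 matches 110xxxxx → 2-byte sequence.
Byte 1: 0xDC = 11011100, payload 11100 (5 bits).
Byte 2: 0x85 = 10000101 (10xxxxxx ✓), payload 000101.
Concatenate: 11100000101 = 0x705 (11 bits → U+0705).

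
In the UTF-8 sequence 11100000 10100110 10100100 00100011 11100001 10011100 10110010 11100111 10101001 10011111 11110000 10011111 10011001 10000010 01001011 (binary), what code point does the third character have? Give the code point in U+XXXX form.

Offset 0: leading byte 0xE0 = 11100000 → 3-byte char #1 = E0 A6 A4.
Offset 3: leading byte 0x23 = 00100011 → 1-byte char #2 = 23.
Offset 4: leading byte 0xE1 = 11100001 → 3-byte char #3 = E1 9C B2.
Leading byte 0xE1 = 11100001 matches 1110xxxx → 3-byte sequence.
Byte 1: 0xE1 = 11100001, payload 0001 (4 bits).
Byte 2: 0x9C = 10011100 (10xxxxxx ✓), payload 011100.
Byte 3: 0xB2 = 10110010 (10xxxxxx ✓), payload 110010.
Concatenate: 0001011100110010 = 0x1732 (16 bits → U+1732).

U+1732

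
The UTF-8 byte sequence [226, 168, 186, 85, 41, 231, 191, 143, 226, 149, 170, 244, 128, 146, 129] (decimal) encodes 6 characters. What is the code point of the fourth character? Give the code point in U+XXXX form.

Offset 0: leading byte 0xE2 = 11100010 → 3-byte char #1 = E2 A8 BA.
Offset 3: leading byte 0x55 = 01010101 → 1-byte char #2 = 55.
Offset 4: leading byte 0x29 = 00101001 → 1-byte char #3 = 29.
Offset 5: leading byte 0xE7 = 11100111 → 3-byte char #4 = E7 BF 8F.
Leading byte 0xE7 = 11100111 matches 1110xxxx → 3-byte sequence.
Byte 1: 0xE7 = 11100111, payload 0111 (4 bits).
Byte 2: 0xBF = 10111111 (10xxxxxx ✓), payload 111111.
Byte 3: 0x8F = 10001111 (10xxxxxx ✓), payload 001111.
Concatenate: 0111111111001111 = 0x7FCF (16 bits → U+7FCF).

U+7FCF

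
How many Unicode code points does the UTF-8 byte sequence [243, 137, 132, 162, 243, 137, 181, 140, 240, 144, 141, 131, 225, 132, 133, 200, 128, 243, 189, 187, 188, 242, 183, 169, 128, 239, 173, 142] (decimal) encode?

8

Byte at offset 0: 0xF3 = 11110011 → 4-byte char (#1). Advance 4.
Byte at offset 4: 0xF3 = 11110011 → 4-byte char (#2). Advance 4.
Byte at offset 8: 0xF0 = 11110000 → 4-byte char (#3). Advance 4.
Byte at offset 12: 0xE1 = 11100001 → 3-byte char (#4). Advance 3.
Byte at offset 15: 0xC8 = 11001000 → 2-byte char (#5). Advance 2.
Byte at offset 17: 0xF3 = 11110011 → 4-byte char (#6). Advance 4.
Byte at offset 21: 0xF2 = 11110010 → 4-byte char (#7). Advance 4.
Byte at offset 25: 0xEF = 11101111 → 3-byte char (#8). Advance 3.
Reached end at offset 28 after 8 code points.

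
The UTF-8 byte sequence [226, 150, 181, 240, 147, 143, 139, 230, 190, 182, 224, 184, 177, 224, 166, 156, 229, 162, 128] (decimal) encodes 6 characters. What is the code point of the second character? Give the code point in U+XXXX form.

U+133CB

Offset 0: leading byte 0xE2 = 11100010 → 3-byte char #1 = E2 96 B5.
Offset 3: leading byte 0xF0 = 11110000 → 4-byte char #2 = F0 93 8F 8B.
Leading byte 0xF0 = 11110000 matches 11110xxx → 4-byte sequence.
Byte 1: 0xF0 = 11110000, payload 000 (3 bits).
Byte 2: 0x93 = 10010011 (10xxxxxx ✓), payload 010011.
Byte 3: 0x8F = 10001111 (10xxxxxx ✓), payload 001111.
Byte 4: 0x8B = 10001011 (10xxxxxx ✓), payload 001011.
Concatenate: 000010011001111001011 = 0x133CB (21 bits → U+133CB).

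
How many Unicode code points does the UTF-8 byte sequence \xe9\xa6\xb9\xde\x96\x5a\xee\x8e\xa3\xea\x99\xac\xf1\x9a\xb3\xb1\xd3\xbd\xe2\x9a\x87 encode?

Byte at offset 0: 0xE9 = 11101001 → 3-byte char (#1). Advance 3.
Byte at offset 3: 0xDE = 11011110 → 2-byte char (#2). Advance 2.
Byte at offset 5: 0x5A = 01011010 → 1-byte char (#3). Advance 1.
Byte at offset 6: 0xEE = 11101110 → 3-byte char (#4). Advance 3.
Byte at offset 9: 0xEA = 11101010 → 3-byte char (#5). Advance 3.
Byte at offset 12: 0xF1 = 11110001 → 4-byte char (#6). Advance 4.
Byte at offset 16: 0xD3 = 11010011 → 2-byte char (#7). Advance 2.
Byte at offset 18: 0xE2 = 11100010 → 3-byte char (#8). Advance 3.
Reached end at offset 21 after 8 code points.

8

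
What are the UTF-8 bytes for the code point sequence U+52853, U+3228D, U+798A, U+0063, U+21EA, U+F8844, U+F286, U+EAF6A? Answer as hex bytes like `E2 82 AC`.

U+52853: 4-byte form → F1 92 A1 93.
U+3228D: 4-byte form → F0 B2 8A 8D.
U+798A: 3-byte form → E7 A6 8A.
U+0063: 1-byte form → 63.
U+21EA: 3-byte form → E2 87 AA.
U+F8844: 4-byte form → F3 B8 A1 84.
U+F286: 3-byte form → EF 8A 86.
U+EAF6A: 4-byte form → F3 AA BD AA.
Concatenated (26 bytes): F1 92 A1 93 F0 B2 8A 8D E7 A6 8A 63 E2 87 AA F3 B8 A1 84 EF 8A 86 F3 AA BD AA.

F1 92 A1 93 F0 B2 8A 8D E7 A6 8A 63 E2 87 AA F3 B8 A1 84 EF 8A 86 F3 AA BD AA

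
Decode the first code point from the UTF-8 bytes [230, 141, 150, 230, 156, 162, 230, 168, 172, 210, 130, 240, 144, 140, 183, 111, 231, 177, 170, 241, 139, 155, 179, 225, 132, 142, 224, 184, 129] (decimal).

U+6356

Offset 0: leading byte 0xE6 = 11100110 → 3-byte char #1 = E6 8D 96.
Leading byte 0xE6 = 11100110 matches 1110xxxx → 3-byte sequence.
Byte 1: 0xE6 = 11100110, payload 0110 (4 bits).
Byte 2: 0x8D = 10001101 (10xxxxxx ✓), payload 001101.
Byte 3: 0x96 = 10010110 (10xxxxxx ✓), payload 010110.
Concatenate: 0110001101010110 = 0x6356 (16 bits → U+6356).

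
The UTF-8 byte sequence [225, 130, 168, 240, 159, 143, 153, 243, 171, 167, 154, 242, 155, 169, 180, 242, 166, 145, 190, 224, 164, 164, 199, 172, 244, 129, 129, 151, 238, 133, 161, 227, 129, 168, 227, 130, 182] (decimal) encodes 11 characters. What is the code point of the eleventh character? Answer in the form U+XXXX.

Offset 0: leading byte 0xE1 = 11100001 → 3-byte char #1 = E1 82 A8.
Offset 3: leading byte 0xF0 = 11110000 → 4-byte char #2 = F0 9F 8F 99.
Offset 7: leading byte 0xF3 = 11110011 → 4-byte char #3 = F3 AB A7 9A.
Offset 11: leading byte 0xF2 = 11110010 → 4-byte char #4 = F2 9B A9 B4.
Offset 15: leading byte 0xF2 = 11110010 → 4-byte char #5 = F2 A6 91 BE.
Offset 19: leading byte 0xE0 = 11100000 → 3-byte char #6 = E0 A4 A4.
Offset 22: leading byte 0xC7 = 11000111 → 2-byte char #7 = C7 AC.
Offset 24: leading byte 0xF4 = 11110100 → 4-byte char #8 = F4 81 81 97.
Offset 28: leading byte 0xEE = 11101110 → 3-byte char #9 = EE 85 A1.
Offset 31: leading byte 0xE3 = 11100011 → 3-byte char #10 = E3 81 A8.
Offset 34: leading byte 0xE3 = 11100011 → 3-byte char #11 = E3 82 B6.
Leading byte 0xE3 = 11100011 matches 1110xxxx → 3-byte sequence.
Byte 1: 0xE3 = 11100011, payload 0011 (4 bits).
Byte 2: 0x82 = 10000010 (10xxxxxx ✓), payload 000010.
Byte 3: 0xB6 = 10110110 (10xxxxxx ✓), payload 110110.
Concatenate: 0011000010110110 = 0x30B6 (16 bits → U+30B6).

U+30B6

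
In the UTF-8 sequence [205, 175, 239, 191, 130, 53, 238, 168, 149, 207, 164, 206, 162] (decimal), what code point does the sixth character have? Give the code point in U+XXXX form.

Offset 0: leading byte 0xCD = 11001101 → 2-byte char #1 = CD AF.
Offset 2: leading byte 0xEF = 11101111 → 3-byte char #2 = EF BF 82.
Offset 5: leading byte 0x35 = 00110101 → 1-byte char #3 = 35.
Offset 6: leading byte 0xEE = 11101110 → 3-byte char #4 = EE A8 95.
Offset 9: leading byte 0xCF = 11001111 → 2-byte char #5 = CF A4.
Offset 11: leading byte 0xCE = 11001110 → 2-byte char #6 = CE A2.
Leading byte 0xCE = 11001110 matches 110xxxxx → 2-byte sequence.
Byte 1: 0xCE = 11001110, payload 01110 (5 bits).
Byte 2: 0xA2 = 10100010 (10xxxxxx ✓), payload 100010.
Concatenate: 01110100010 = 0x3A2 (11 bits → U+03A2).

U+03A2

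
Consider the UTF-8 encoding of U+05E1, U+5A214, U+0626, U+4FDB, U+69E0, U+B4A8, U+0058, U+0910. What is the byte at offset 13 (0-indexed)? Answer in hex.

U+05E1 → 2-byte form D7 A1 at offsets 0–1.
U+5A214 → 4-byte form F1 9A 88 94 at offsets 2–5.
U+0626 → 2-byte form D8 A6 at offsets 6–7.
U+4FDB → 3-byte form E4 BF 9B at offsets 8–10.
U+69E0 → 3-byte form E6 A7 A0 at offsets 11–13.
Offset 13 falls in char 5's range; it's byte 3 of E6 A7 A0 = 0xA0.

0xA0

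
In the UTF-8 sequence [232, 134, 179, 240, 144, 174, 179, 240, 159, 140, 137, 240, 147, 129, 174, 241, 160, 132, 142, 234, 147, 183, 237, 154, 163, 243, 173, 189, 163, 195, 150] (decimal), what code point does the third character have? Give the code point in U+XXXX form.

U+1F309

Offset 0: leading byte 0xE8 = 11101000 → 3-byte char #1 = E8 86 B3.
Offset 3: leading byte 0xF0 = 11110000 → 4-byte char #2 = F0 90 AE B3.
Offset 7: leading byte 0xF0 = 11110000 → 4-byte char #3 = F0 9F 8C 89.
Leading byte 0xF0 = 11110000 matches 11110xxx → 4-byte sequence.
Byte 1: 0xF0 = 11110000, payload 000 (3 bits).
Byte 2: 0x9F = 10011111 (10xxxxxx ✓), payload 011111.
Byte 3: 0x8C = 10001100 (10xxxxxx ✓), payload 001100.
Byte 4: 0x89 = 10001001 (10xxxxxx ✓), payload 001001.
Concatenate: 000011111001100001001 = 0x1F309 (21 bits → U+1F309).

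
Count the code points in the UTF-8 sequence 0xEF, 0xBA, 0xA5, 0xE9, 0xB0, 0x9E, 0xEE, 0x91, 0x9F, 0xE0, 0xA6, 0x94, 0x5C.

5

Byte at offset 0: 0xEF = 11101111 → 3-byte char (#1). Advance 3.
Byte at offset 3: 0xE9 = 11101001 → 3-byte char (#2). Advance 3.
Byte at offset 6: 0xEE = 11101110 → 3-byte char (#3). Advance 3.
Byte at offset 9: 0xE0 = 11100000 → 3-byte char (#4). Advance 3.
Byte at offset 12: 0x5C = 01011100 → 1-byte char (#5). Advance 1.
Reached end at offset 13 after 5 code points.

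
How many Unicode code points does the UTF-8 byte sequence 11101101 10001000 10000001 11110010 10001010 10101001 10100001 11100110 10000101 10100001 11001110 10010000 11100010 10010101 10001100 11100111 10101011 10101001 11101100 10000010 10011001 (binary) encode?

Byte at offset 0: 0xED = 11101101 → 3-byte char (#1). Advance 3.
Byte at offset 3: 0xF2 = 11110010 → 4-byte char (#2). Advance 4.
Byte at offset 7: 0xE6 = 11100110 → 3-byte char (#3). Advance 3.
Byte at offset 10: 0xCE = 11001110 → 2-byte char (#4). Advance 2.
Byte at offset 12: 0xE2 = 11100010 → 3-byte char (#5). Advance 3.
Byte at offset 15: 0xE7 = 11100111 → 3-byte char (#6). Advance 3.
Byte at offset 18: 0xEC = 11101100 → 3-byte char (#7). Advance 3.
Reached end at offset 21 after 7 code points.

7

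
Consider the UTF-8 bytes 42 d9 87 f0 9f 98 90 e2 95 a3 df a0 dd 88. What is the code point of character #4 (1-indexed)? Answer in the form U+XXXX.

Offset 0: leading byte 0x42 = 01000010 → 1-byte char #1 = 42.
Offset 1: leading byte 0xD9 = 11011001 → 2-byte char #2 = D9 87.
Offset 3: leading byte 0xF0 = 11110000 → 4-byte char #3 = F0 9F 98 90.
Offset 7: leading byte 0xE2 = 11100010 → 3-byte char #4 = E2 95 A3.
Leading byte 0xE2 = 11100010 matches 1110xxxx → 3-byte sequence.
Byte 1: 0xE2 = 11100010, payload 0010 (4 bits).
Byte 2: 0x95 = 10010101 (10xxxxxx ✓), payload 010101.
Byte 3: 0xA3 = 10100011 (10xxxxxx ✓), payload 100011.
Concatenate: 0010010101100011 = 0x2563 (16 bits → U+2563).

U+2563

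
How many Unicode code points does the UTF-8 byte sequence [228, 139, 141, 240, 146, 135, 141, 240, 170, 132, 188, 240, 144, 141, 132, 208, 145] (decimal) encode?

5

Byte at offset 0: 0xE4 = 11100100 → 3-byte char (#1). Advance 3.
Byte at offset 3: 0xF0 = 11110000 → 4-byte char (#2). Advance 4.
Byte at offset 7: 0xF0 = 11110000 → 4-byte char (#3). Advance 4.
Byte at offset 11: 0xF0 = 11110000 → 4-byte char (#4). Advance 4.
Byte at offset 15: 0xD0 = 11010000 → 2-byte char (#5). Advance 2.
Reached end at offset 17 after 5 code points.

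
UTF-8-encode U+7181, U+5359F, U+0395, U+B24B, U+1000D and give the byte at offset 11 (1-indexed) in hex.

0x89

1-indexed offset 11 is 0-indexed offset 10.
U+7181 → 3-byte form E7 86 81 at offsets 0–2.
U+5359F → 4-byte form F1 93 96 9F at offsets 3–6.
U+0395 → 2-byte form CE 95 at offsets 7–8.
U+B24B → 3-byte form EB 89 8B at offsets 9–11.
Offset 10 falls in char 4's range; it's byte 2 of EB 89 8B = 0x89.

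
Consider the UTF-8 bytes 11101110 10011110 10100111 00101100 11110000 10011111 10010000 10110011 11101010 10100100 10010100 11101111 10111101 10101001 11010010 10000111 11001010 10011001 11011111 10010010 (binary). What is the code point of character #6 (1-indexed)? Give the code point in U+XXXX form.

U+0487

Offset 0: leading byte 0xEE = 11101110 → 3-byte char #1 = EE 9E A7.
Offset 3: leading byte 0x2C = 00101100 → 1-byte char #2 = 2C.
Offset 4: leading byte 0xF0 = 11110000 → 4-byte char #3 = F0 9F 90 B3.
Offset 8: leading byte 0xEA = 11101010 → 3-byte char #4 = EA A4 94.
Offset 11: leading byte 0xEF = 11101111 → 3-byte char #5 = EF BD A9.
Offset 14: leading byte 0xD2 = 11010010 → 2-byte char #6 = D2 87.
Leading byte 0xD2 = 11010010 matches 110xxxxx → 2-byte sequence.
Byte 1: 0xD2 = 11010010, payload 10010 (5 bits).
Byte 2: 0x87 = 10000111 (10xxxxxx ✓), payload 000111.
Concatenate: 10010000111 = 0x487 (11 bits → U+0487).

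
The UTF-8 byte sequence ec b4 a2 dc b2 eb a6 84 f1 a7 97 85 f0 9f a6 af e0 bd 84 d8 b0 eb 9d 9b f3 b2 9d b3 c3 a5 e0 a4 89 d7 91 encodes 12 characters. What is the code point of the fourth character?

Offset 0: leading byte 0xEC = 11101100 → 3-byte char #1 = EC B4 A2.
Offset 3: leading byte 0xDC = 11011100 → 2-byte char #2 = DC B2.
Offset 5: leading byte 0xEB = 11101011 → 3-byte char #3 = EB A6 84.
Offset 8: leading byte 0xF1 = 11110001 → 4-byte char #4 = F1 A7 97 85.
Leading byte 0xF1 = 11110001 matches 11110xxx → 4-byte sequence.
Byte 1: 0xF1 = 11110001, payload 001 (3 bits).
Byte 2: 0xA7 = 10100111 (10xxxxxx ✓), payload 100111.
Byte 3: 0x97 = 10010111 (10xxxxxx ✓), payload 010111.
Byte 4: 0x85 = 10000101 (10xxxxxx ✓), payload 000101.
Concatenate: 001100111010111000101 = 0x675C5 (21 bits → U+675C5).

U+675C5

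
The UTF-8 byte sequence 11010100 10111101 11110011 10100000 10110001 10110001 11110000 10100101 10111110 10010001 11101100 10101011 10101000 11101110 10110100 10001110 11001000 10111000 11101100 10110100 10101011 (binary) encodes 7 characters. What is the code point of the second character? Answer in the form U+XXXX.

U+E0C71

Offset 0: leading byte 0xD4 = 11010100 → 2-byte char #1 = D4 BD.
Offset 2: leading byte 0xF3 = 11110011 → 4-byte char #2 = F3 A0 B1 B1.
Leading byte 0xF3 = 11110011 matches 11110xxx → 4-byte sequence.
Byte 1: 0xF3 = 11110011, payload 011 (3 bits).
Byte 2: 0xA0 = 10100000 (10xxxxxx ✓), payload 100000.
Byte 3: 0xB1 = 10110001 (10xxxxxx ✓), payload 110001.
Byte 4: 0xB1 = 10110001 (10xxxxxx ✓), payload 110001.
Concatenate: 011100000110001110001 = 0xE0C71 (21 bits → U+E0C71).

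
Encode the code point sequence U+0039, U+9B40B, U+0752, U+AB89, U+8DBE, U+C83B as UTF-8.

U+0039: 1-byte form → 39.
U+9B40B: 4-byte form → F2 9B 90 8B.
U+0752: 2-byte form → DD 92.
U+AB89: 3-byte form → EA AE 89.
U+8DBE: 3-byte form → E8 B6 BE.
U+C83B: 3-byte form → EC A0 BB.
Concatenated (16 bytes): 39 F2 9B 90 8B DD 92 EA AE 89 E8 B6 BE EC A0 BB.

39 F2 9B 90 8B DD 92 EA AE 89 E8 B6 BE EC A0 BB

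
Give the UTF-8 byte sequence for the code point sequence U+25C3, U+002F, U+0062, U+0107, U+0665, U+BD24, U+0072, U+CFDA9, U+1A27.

E2 97 83 2F 62 C4 87 D9 A5 EB B4 A4 72 F3 8F B6 A9 E1 A8 A7

U+25C3: 3-byte form → E2 97 83.
U+002F: 1-byte form → 2F.
U+0062: 1-byte form → 62.
U+0107: 2-byte form → C4 87.
U+0665: 2-byte form → D9 A5.
U+BD24: 3-byte form → EB B4 A4.
U+0072: 1-byte form → 72.
U+CFDA9: 4-byte form → F3 8F B6 A9.
U+1A27: 3-byte form → E1 A8 A7.
Concatenated (20 bytes): E2 97 83 2F 62 C4 87 D9 A5 EB B4 A4 72 F3 8F B6 A9 E1 A8 A7.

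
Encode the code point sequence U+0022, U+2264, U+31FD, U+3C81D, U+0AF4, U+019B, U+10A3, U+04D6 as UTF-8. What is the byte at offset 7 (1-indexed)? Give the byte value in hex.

0xBD

1-indexed offset 7 is 0-indexed offset 6.
U+0022 → 1-byte form 22 at offsets 0–0.
U+2264 → 3-byte form E2 89 A4 at offsets 1–3.
U+31FD → 3-byte form E3 87 BD at offsets 4–6.
Offset 6 falls in char 3's range; it's byte 3 of E3 87 BD = 0xBD.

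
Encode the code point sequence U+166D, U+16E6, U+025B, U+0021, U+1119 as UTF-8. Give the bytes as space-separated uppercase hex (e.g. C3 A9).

U+166D: 3-byte form → E1 99 AD.
U+16E6: 3-byte form → E1 9B A6.
U+025B: 2-byte form → C9 9B.
U+0021: 1-byte form → 21.
U+1119: 3-byte form → E1 84 99.
Concatenated (12 bytes): E1 99 AD E1 9B A6 C9 9B 21 E1 84 99.

E1 99 AD E1 9B A6 C9 9B 21 E1 84 99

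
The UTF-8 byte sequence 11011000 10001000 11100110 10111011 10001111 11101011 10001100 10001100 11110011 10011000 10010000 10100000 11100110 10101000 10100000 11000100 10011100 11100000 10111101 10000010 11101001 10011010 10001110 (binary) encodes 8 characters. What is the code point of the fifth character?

Offset 0: leading byte 0xD8 = 11011000 → 2-byte char #1 = D8 88.
Offset 2: leading byte 0xE6 = 11100110 → 3-byte char #2 = E6 BB 8F.
Offset 5: leading byte 0xEB = 11101011 → 3-byte char #3 = EB 8C 8C.
Offset 8: leading byte 0xF3 = 11110011 → 4-byte char #4 = F3 98 90 A0.
Offset 12: leading byte 0xE6 = 11100110 → 3-byte char #5 = E6 A8 A0.
Leading byte 0xE6 = 11100110 matches 1110xxxx → 3-byte sequence.
Byte 1: 0xE6 = 11100110, payload 0110 (4 bits).
Byte 2: 0xA8 = 10101000 (10xxxxxx ✓), payload 101000.
Byte 3: 0xA0 = 10100000 (10xxxxxx ✓), payload 100000.
Concatenate: 0110101000100000 = 0x6A20 (16 bits → U+6A20).

U+6A20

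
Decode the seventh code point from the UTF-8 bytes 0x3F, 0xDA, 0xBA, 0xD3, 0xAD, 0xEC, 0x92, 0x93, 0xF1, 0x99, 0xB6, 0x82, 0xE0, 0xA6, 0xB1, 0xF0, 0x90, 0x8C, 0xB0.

Offset 0: leading byte 0x3F = 00111111 → 1-byte char #1 = 3F.
Offset 1: leading byte 0xDA = 11011010 → 2-byte char #2 = DA BA.
Offset 3: leading byte 0xD3 = 11010011 → 2-byte char #3 = D3 AD.
Offset 5: leading byte 0xEC = 11101100 → 3-byte char #4 = EC 92 93.
Offset 8: leading byte 0xF1 = 11110001 → 4-byte char #5 = F1 99 B6 82.
Offset 12: leading byte 0xE0 = 11100000 → 3-byte char #6 = E0 A6 B1.
Offset 15: leading byte 0xF0 = 11110000 → 4-byte char #7 = F0 90 8C B0.
Leading byte 0xF0 = 11110000 matches 11110xxx → 4-byte sequence.
Byte 1: 0xF0 = 11110000, payload 000 (3 bits).
Byte 2: 0x90 = 10010000 (10xxxxxx ✓), payload 010000.
Byte 3: 0x8C = 10001100 (10xxxxxx ✓), payload 001100.
Byte 4: 0xB0 = 10110000 (10xxxxxx ✓), payload 110000.
Concatenate: 000010000001100110000 = 0x10330 (21 bits → U+10330).

U+10330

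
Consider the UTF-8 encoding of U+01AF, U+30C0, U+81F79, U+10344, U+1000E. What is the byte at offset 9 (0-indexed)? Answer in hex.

0xF0

U+01AF → 2-byte form C6 AF at offsets 0–1.
U+30C0 → 3-byte form E3 83 80 at offsets 2–4.
U+81F79 → 4-byte form F2 81 BD B9 at offsets 5–8.
U+10344 → 4-byte form F0 90 8D 84 at offsets 9–12.
Offset 9 falls in char 4's range; it's byte 1 of F0 90 8D 84 = 0xF0.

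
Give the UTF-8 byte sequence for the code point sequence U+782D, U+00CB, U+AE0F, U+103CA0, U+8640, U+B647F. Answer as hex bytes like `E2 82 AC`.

U+782D: 3-byte form → E7 A0 AD.
U+00CB: 2-byte form → C3 8B.
U+AE0F: 3-byte form → EA B8 8F.
U+103CA0: 4-byte form → F4 83 B2 A0.
U+8640: 3-byte form → E8 99 80.
U+B647F: 4-byte form → F2 B6 91 BF.
Concatenated (19 bytes): E7 A0 AD C3 8B EA B8 8F F4 83 B2 A0 E8 99 80 F2 B6 91 BF.

E7 A0 AD C3 8B EA B8 8F F4 83 B2 A0 E8 99 80 F2 B6 91 BF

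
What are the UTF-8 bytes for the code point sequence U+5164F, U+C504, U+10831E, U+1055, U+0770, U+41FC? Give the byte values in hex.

U+5164F: 4-byte form → F1 91 99 8F.
U+C504: 3-byte form → EC 94 84.
U+10831E: 4-byte form → F4 88 8C 9E.
U+1055: 3-byte form → E1 81 95.
U+0770: 2-byte form → DD B0.
U+41FC: 3-byte form → E4 87 BC.
Concatenated (19 bytes): F1 91 99 8F EC 94 84 F4 88 8C 9E E1 81 95 DD B0 E4 87 BC.

F1 91 99 8F EC 94 84 F4 88 8C 9E E1 81 95 DD B0 E4 87 BC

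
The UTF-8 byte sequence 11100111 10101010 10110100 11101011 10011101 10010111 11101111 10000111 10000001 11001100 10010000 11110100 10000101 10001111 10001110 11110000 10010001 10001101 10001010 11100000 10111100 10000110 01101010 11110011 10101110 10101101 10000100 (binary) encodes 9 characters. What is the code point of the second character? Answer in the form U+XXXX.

Offset 0: leading byte 0xE7 = 11100111 → 3-byte char #1 = E7 AA B4.
Offset 3: leading byte 0xEB = 11101011 → 3-byte char #2 = EB 9D 97.
Leading byte 0xEB = 11101011 matches 1110xxxx → 3-byte sequence.
Byte 1: 0xEB = 11101011, payload 1011 (4 bits).
Byte 2: 0x9D = 10011101 (10xxxxxx ✓), payload 011101.
Byte 3: 0x97 = 10010111 (10xxxxxx ✓), payload 010111.
Concatenate: 1011011101010111 = 0xB757 (16 bits → U+B757).

U+B757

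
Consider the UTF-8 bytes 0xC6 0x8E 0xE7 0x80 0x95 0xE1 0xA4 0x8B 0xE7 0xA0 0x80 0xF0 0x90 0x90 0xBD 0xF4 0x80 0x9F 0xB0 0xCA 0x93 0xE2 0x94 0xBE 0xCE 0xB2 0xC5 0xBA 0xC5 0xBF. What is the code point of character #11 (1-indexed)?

Offset 0: leading byte 0xC6 = 11000110 → 2-byte char #1 = C6 8E.
Offset 2: leading byte 0xE7 = 11100111 → 3-byte char #2 = E7 80 95.
Offset 5: leading byte 0xE1 = 11100001 → 3-byte char #3 = E1 A4 8B.
Offset 8: leading byte 0xE7 = 11100111 → 3-byte char #4 = E7 A0 80.
Offset 11: leading byte 0xF0 = 11110000 → 4-byte char #5 = F0 90 90 BD.
Offset 15: leading byte 0xF4 = 11110100 → 4-byte char #6 = F4 80 9F B0.
Offset 19: leading byte 0xCA = 11001010 → 2-byte char #7 = CA 93.
Offset 21: leading byte 0xE2 = 11100010 → 3-byte char #8 = E2 94 BE.
Offset 24: leading byte 0xCE = 11001110 → 2-byte char #9 = CE B2.
Offset 26: leading byte 0xC5 = 11000101 → 2-byte char #10 = C5 BA.
Offset 28: leading byte 0xC5 = 11000101 → 2-byte char #11 = C5 BF.
Leading byte 0xC5 = 11000101 matches 110xxxxx → 2-byte sequence.
Byte 1: 0xC5 = 11000101, payload 00101 (5 bits).
Byte 2: 0xBF = 10111111 (10xxxxxx ✓), payload 111111.
Concatenate: 00101111111 = 0x17F (11 bits → U+017F).

U+017F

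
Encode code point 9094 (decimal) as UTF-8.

U+2386 = 0x2386 = 9094 decimal. In range U+0800–U+FFFF → 3-byte form: 1110xxxx 10xxxxxx 10xxxxxx.
Binary (16 bits): 0010001110000110.
Split 4+6+6: 0010 | 001110 | 000110.
Byte 1: 11100010 = 0xE2.
Byte 2: 10001110 = 0x8E.
Byte 3: 10000110 = 0x86.

E2 8E 86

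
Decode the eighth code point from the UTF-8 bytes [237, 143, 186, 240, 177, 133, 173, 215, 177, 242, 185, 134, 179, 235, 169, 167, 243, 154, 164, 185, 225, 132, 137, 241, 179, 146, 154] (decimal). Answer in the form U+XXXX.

U+7349A

Offset 0: leading byte 0xED = 11101101 → 3-byte char #1 = ED 8F BA.
Offset 3: leading byte 0xF0 = 11110000 → 4-byte char #2 = F0 B1 85 AD.
Offset 7: leading byte 0xD7 = 11010111 → 2-byte char #3 = D7 B1.
Offset 9: leading byte 0xF2 = 11110010 → 4-byte char #4 = F2 B9 86 B3.
Offset 13: leading byte 0xEB = 11101011 → 3-byte char #5 = EB A9 A7.
Offset 16: leading byte 0xF3 = 11110011 → 4-byte char #6 = F3 9A A4 B9.
Offset 20: leading byte 0xE1 = 11100001 → 3-byte char #7 = E1 84 89.
Offset 23: leading byte 0xF1 = 11110001 → 4-byte char #8 = F1 B3 92 9A.
Leading byte 0xF1 = 11110001 matches 11110xxx → 4-byte sequence.
Byte 1: 0xF1 = 11110001, payload 001 (3 bits).
Byte 2: 0xB3 = 10110011 (10xxxxxx ✓), payload 110011.
Byte 3: 0x92 = 10010010 (10xxxxxx ✓), payload 010010.
Byte 4: 0x9A = 10011010 (10xxxxxx ✓), payload 011010.
Concatenate: 001110011010010011010 = 0x7349A (21 bits → U+7349A).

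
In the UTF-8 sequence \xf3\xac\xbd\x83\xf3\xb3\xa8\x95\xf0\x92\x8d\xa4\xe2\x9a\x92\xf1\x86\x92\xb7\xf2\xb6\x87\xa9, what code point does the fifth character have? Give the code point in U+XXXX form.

Offset 0: leading byte 0xF3 = 11110011 → 4-byte char #1 = F3 AC BD 83.
Offset 4: leading byte 0xF3 = 11110011 → 4-byte char #2 = F3 B3 A8 95.
Offset 8: leading byte 0xF0 = 11110000 → 4-byte char #3 = F0 92 8D A4.
Offset 12: leading byte 0xE2 = 11100010 → 3-byte char #4 = E2 9A 92.
Offset 15: leading byte 0xF1 = 11110001 → 4-byte char #5 = F1 86 92 B7.
Leading byte 0xF1 = 11110001 matches 11110xxx → 4-byte sequence.
Byte 1: 0xF1 = 11110001, payload 001 (3 bits).
Byte 2: 0x86 = 10000110 (10xxxxxx ✓), payload 000110.
Byte 3: 0x92 = 10010010 (10xxxxxx ✓), payload 010010.
Byte 4: 0xB7 = 10110111 (10xxxxxx ✓), payload 110111.
Concatenate: 001000110010010110111 = 0x464B7 (21 bits → U+464B7).

U+464B7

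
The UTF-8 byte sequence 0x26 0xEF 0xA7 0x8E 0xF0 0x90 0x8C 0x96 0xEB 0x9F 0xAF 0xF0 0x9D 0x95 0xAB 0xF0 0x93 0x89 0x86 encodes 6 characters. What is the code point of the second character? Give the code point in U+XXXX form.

U+F9CE

Offset 0: leading byte 0x26 = 00100110 → 1-byte char #1 = 26.
Offset 1: leading byte 0xEF = 11101111 → 3-byte char #2 = EF A7 8E.
Leading byte 0xEF = 11101111 matches 1110xxxx → 3-byte sequence.
Byte 1: 0xEF = 11101111, payload 1111 (4 bits).
Byte 2: 0xA7 = 10100111 (10xxxxxx ✓), payload 100111.
Byte 3: 0x8E = 10001110 (10xxxxxx ✓), payload 001110.
Concatenate: 1111100111001110 = 0xF9CE (16 bits → U+F9CE).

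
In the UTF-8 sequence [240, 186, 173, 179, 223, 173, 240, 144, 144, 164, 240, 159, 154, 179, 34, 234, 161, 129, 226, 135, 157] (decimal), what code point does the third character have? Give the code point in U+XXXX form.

Offset 0: leading byte 0xF0 = 11110000 → 4-byte char #1 = F0 BA AD B3.
Offset 4: leading byte 0xDF = 11011111 → 2-byte char #2 = DF AD.
Offset 6: leading byte 0xF0 = 11110000 → 4-byte char #3 = F0 90 90 A4.
Leading byte 0xF0 = 11110000 matches 11110xxx → 4-byte sequence.
Byte 1: 0xF0 = 11110000, payload 000 (3 bits).
Byte 2: 0x90 = 10010000 (10xxxxxx ✓), payload 010000.
Byte 3: 0x90 = 10010000 (10xxxxxx ✓), payload 010000.
Byte 4: 0xA4 = 10100100 (10xxxxxx ✓), payload 100100.
Concatenate: 000010000010000100100 = 0x10424 (21 bits → U+10424).

U+10424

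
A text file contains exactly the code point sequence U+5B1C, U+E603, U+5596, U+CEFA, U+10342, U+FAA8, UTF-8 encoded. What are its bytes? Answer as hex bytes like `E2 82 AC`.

U+5B1C: 3-byte form → E5 AC 9C.
U+E603: 3-byte form → EE 98 83.
U+5596: 3-byte form → E5 96 96.
U+CEFA: 3-byte form → EC BB BA.
U+10342: 4-byte form → F0 90 8D 82.
U+FAA8: 3-byte form → EF AA A8.
Concatenated (19 bytes): E5 AC 9C EE 98 83 E5 96 96 EC BB BA F0 90 8D 82 EF AA A8.

E5 AC 9C EE 98 83 E5 96 96 EC BB BA F0 90 8D 82 EF AA A8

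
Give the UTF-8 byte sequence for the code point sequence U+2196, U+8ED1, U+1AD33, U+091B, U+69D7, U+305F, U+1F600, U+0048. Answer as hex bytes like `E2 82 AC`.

E2 86 96 E8 BB 91 F0 9A B4 B3 E0 A4 9B E6 A7 97 E3 81 9F F0 9F 98 80 48

U+2196: 3-byte form → E2 86 96.
U+8ED1: 3-byte form → E8 BB 91.
U+1AD33: 4-byte form → F0 9A B4 B3.
U+091B: 3-byte form → E0 A4 9B.
U+69D7: 3-byte form → E6 A7 97.
U+305F: 3-byte form → E3 81 9F.
U+1F600: 4-byte form → F0 9F 98 80.
U+0048: 1-byte form → 48.
Concatenated (24 bytes): E2 86 96 E8 BB 91 F0 9A B4 B3 E0 A4 9B E6 A7 97 E3 81 9F F0 9F 98 80 48.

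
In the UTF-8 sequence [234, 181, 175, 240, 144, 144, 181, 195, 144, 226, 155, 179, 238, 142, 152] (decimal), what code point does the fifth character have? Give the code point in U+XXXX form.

U+E398

Offset 0: leading byte 0xEA = 11101010 → 3-byte char #1 = EA B5 AF.
Offset 3: leading byte 0xF0 = 11110000 → 4-byte char #2 = F0 90 90 B5.
Offset 7: leading byte 0xC3 = 11000011 → 2-byte char #3 = C3 90.
Offset 9: leading byte 0xE2 = 11100010 → 3-byte char #4 = E2 9B B3.
Offset 12: leading byte 0xEE = 11101110 → 3-byte char #5 = EE 8E 98.
Leading byte 0xEE = 11101110 matches 1110xxxx → 3-byte sequence.
Byte 1: 0xEE = 11101110, payload 1110 (4 bits).
Byte 2: 0x8E = 10001110 (10xxxxxx ✓), payload 001110.
Byte 3: 0x98 = 10011000 (10xxxxxx ✓), payload 011000.
Concatenate: 1110001110011000 = 0xE398 (16 bits → U+E398).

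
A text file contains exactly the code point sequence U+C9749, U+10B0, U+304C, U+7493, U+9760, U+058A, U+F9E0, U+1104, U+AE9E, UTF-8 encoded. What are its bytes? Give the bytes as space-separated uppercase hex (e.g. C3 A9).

U+C9749: 4-byte form → F3 89 9D 89.
U+10B0: 3-byte form → E1 82 B0.
U+304C: 3-byte form → E3 81 8C.
U+7493: 3-byte form → E7 92 93.
U+9760: 3-byte form → E9 9D A0.
U+058A: 2-byte form → D6 8A.
U+F9E0: 3-byte form → EF A7 A0.
U+1104: 3-byte form → E1 84 84.
U+AE9E: 3-byte form → EA BA 9E.
Concatenated (27 bytes): F3 89 9D 89 E1 82 B0 E3 81 8C E7 92 93 E9 9D A0 D6 8A EF A7 A0 E1 84 84 EA BA 9E.

F3 89 9D 89 E1 82 B0 E3 81 8C E7 92 93 E9 9D A0 D6 8A EF A7 A0 E1 84 84 EA BA 9E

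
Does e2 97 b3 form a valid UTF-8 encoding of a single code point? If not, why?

Leading byte 0xE2 = 11100010 → 3-byte form.
Continuation bytes 0x97=10010111, 0xB3=10110011 all match 10xxxxxx.
Decoded value 0x25F3 is ≥ 0x800 (shortest form) and not a surrogate.

valid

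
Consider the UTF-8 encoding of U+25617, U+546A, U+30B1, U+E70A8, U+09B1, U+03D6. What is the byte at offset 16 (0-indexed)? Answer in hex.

U+25617 → 4-byte form F0 A5 98 97 at offsets 0–3.
U+546A → 3-byte form E5 91 AA at offsets 4–6.
U+30B1 → 3-byte form E3 82 B1 at offsets 7–9.
U+E70A8 → 4-byte form F3 A7 82 A8 at offsets 10–13.
U+09B1 → 3-byte form E0 A6 B1 at offsets 14–16.
Offset 16 falls in char 5's range; it's byte 3 of E0 A6 B1 = 0xB1.

0xB1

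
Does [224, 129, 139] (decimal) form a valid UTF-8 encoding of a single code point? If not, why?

Leading byte 0xE0 = 11100000 → 3-byte form.
Continuation bytes all match 10xxxxxx. Payload decodes to 0x4B.
But 0x4B < 0x800, the minimum for a 3-byte sequence — this is an overlong encoding.

invalid (overlong encoding)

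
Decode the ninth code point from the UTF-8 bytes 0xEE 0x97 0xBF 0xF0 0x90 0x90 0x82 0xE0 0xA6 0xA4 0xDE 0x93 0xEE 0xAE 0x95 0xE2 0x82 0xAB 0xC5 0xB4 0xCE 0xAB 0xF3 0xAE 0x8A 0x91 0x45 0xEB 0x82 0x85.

Offset 0: leading byte 0xEE = 11101110 → 3-byte char #1 = EE 97 BF.
Offset 3: leading byte 0xF0 = 11110000 → 4-byte char #2 = F0 90 90 82.
Offset 7: leading byte 0xE0 = 11100000 → 3-byte char #3 = E0 A6 A4.
Offset 10: leading byte 0xDE = 11011110 → 2-byte char #4 = DE 93.
Offset 12: leading byte 0xEE = 11101110 → 3-byte char #5 = EE AE 95.
Offset 15: leading byte 0xE2 = 11100010 → 3-byte char #6 = E2 82 AB.
Offset 18: leading byte 0xC5 = 11000101 → 2-byte char #7 = C5 B4.
Offset 20: leading byte 0xCE = 11001110 → 2-byte char #8 = CE AB.
Offset 22: leading byte 0xF3 = 11110011 → 4-byte char #9 = F3 AE 8A 91.
Leading byte 0xF3 = 11110011 matches 11110xxx → 4-byte sequence.
Byte 1: 0xF3 = 11110011, payload 011 (3 bits).
Byte 2: 0xAE = 10101110 (10xxxxxx ✓), payload 101110.
Byte 3: 0x8A = 10001010 (10xxxxxx ✓), payload 001010.
Byte 4: 0x91 = 10010001 (10xxxxxx ✓), payload 010001.
Concatenate: 011101110001010010001 = 0xEE291 (21 bits → U+EE291).

U+EE291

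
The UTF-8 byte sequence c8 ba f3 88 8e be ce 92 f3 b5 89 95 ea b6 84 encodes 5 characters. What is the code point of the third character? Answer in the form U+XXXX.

Offset 0: leading byte 0xC8 = 11001000 → 2-byte char #1 = C8 BA.
Offset 2: leading byte 0xF3 = 11110011 → 4-byte char #2 = F3 88 8E BE.
Offset 6: leading byte 0xCE = 11001110 → 2-byte char #3 = CE 92.
Leading byte 0xCE = 11001110 matches 110xxxxx → 2-byte sequence.
Byte 1: 0xCE = 11001110, payload 01110 (5 bits).
Byte 2: 0x92 = 10010010 (10xxxxxx ✓), payload 010010.
Concatenate: 01110010010 = 0x392 (11 bits → U+0392).

U+0392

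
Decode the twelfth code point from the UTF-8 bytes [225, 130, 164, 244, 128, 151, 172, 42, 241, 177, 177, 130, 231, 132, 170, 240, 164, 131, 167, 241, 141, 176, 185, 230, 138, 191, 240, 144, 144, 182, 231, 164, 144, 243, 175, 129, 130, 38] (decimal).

Offset 0: leading byte 0xE1 = 11100001 → 3-byte char #1 = E1 82 A4.
Offset 3: leading byte 0xF4 = 11110100 → 4-byte char #2 = F4 80 97 AC.
Offset 7: leading byte 0x2A = 00101010 → 1-byte char #3 = 2A.
Offset 8: leading byte 0xF1 = 11110001 → 4-byte char #4 = F1 B1 B1 82.
Offset 12: leading byte 0xE7 = 11100111 → 3-byte char #5 = E7 84 AA.
Offset 15: leading byte 0xF0 = 11110000 → 4-byte char #6 = F0 A4 83 A7.
Offset 19: leading byte 0xF1 = 11110001 → 4-byte char #7 = F1 8D B0 B9.
Offset 23: leading byte 0xE6 = 11100110 → 3-byte char #8 = E6 8A BF.
Offset 26: leading byte 0xF0 = 11110000 → 4-byte char #9 = F0 90 90 B6.
Offset 30: leading byte 0xE7 = 11100111 → 3-byte char #10 = E7 A4 90.
Offset 33: leading byte 0xF3 = 11110011 → 4-byte char #11 = F3 AF 81 82.
Offset 37: leading byte 0x26 = 00100110 → 1-byte char #12 = 26.
Leading byte 0x26 = 00100110 matches 0xxxxxxx → 1-byte sequence.
Byte 1: 0x26 = 00100110, payload 0100110 (7 bits).
Concatenate: 0100110 = 0x26 (7 bits → U+0026).

U+0026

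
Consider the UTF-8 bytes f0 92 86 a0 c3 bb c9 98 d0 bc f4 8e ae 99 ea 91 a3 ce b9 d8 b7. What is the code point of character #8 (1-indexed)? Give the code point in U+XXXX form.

U+0637

Offset 0: leading byte 0xF0 = 11110000 → 4-byte char #1 = F0 92 86 A0.
Offset 4: leading byte 0xC3 = 11000011 → 2-byte char #2 = C3 BB.
Offset 6: leading byte 0xC9 = 11001001 → 2-byte char #3 = C9 98.
Offset 8: leading byte 0xD0 = 11010000 → 2-byte char #4 = D0 BC.
Offset 10: leading byte 0xF4 = 11110100 → 4-byte char #5 = F4 8E AE 99.
Offset 14: leading byte 0xEA = 11101010 → 3-byte char #6 = EA 91 A3.
Offset 17: leading byte 0xCE = 11001110 → 2-byte char #7 = CE B9.
Offset 19: leading byte 0xD8 = 11011000 → 2-byte char #8 = D8 B7.
Leading byte 0xD8 = 11011000 matches 110xxxxx → 2-byte sequence.
Byte 1: 0xD8 = 11011000, payload 11000 (5 bits).
Byte 2: 0xB7 = 10110111 (10xxxxxx ✓), payload 110111.
Concatenate: 11000110111 = 0x637 (11 bits → U+0637).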